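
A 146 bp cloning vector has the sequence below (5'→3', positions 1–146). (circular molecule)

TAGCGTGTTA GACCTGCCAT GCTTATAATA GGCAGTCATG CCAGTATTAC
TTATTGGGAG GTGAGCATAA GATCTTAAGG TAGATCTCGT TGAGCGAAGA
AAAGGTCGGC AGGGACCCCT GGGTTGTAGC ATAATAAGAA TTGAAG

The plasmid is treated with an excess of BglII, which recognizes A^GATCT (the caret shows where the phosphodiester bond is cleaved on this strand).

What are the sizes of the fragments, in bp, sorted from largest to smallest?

BglII sites (AGATCT) start at positions 70, 82.
BglII cuts after the first base of each site, so after positions 70, 82.
Circular molecule, 2 cuts → 2 fragments:
  71–82 → 12 bp
  83–146 then 1–70 → 64 + 70 = 134 bp
Sorted largest to smallest: 134, 12 bp.

134, 12 bp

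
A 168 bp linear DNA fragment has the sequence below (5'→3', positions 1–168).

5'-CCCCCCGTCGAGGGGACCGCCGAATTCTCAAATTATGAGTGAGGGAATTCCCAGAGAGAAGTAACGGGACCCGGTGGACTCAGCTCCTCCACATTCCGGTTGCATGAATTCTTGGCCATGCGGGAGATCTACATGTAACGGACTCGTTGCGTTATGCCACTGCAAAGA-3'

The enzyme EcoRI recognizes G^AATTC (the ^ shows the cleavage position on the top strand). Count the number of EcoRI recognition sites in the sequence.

3

GAATTC occurs starting at positions 22, 45, 106.
EcoRI cuts at 3 sites.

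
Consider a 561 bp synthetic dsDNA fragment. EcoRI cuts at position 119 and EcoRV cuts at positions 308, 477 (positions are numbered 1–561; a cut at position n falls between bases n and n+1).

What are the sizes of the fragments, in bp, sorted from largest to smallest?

Combined cut positions (sorted): 119, 308, 477.
Linear molecule, 3 cuts → 4 fragments:
  119 − 0 = 119 bp
  308 − 119 = 189 bp
  477 − 308 = 169 bp
  561 − 477 = 84 bp
Sorted largest to smallest: 189, 169, 119, 84 bp.

189, 169, 119, 84 bp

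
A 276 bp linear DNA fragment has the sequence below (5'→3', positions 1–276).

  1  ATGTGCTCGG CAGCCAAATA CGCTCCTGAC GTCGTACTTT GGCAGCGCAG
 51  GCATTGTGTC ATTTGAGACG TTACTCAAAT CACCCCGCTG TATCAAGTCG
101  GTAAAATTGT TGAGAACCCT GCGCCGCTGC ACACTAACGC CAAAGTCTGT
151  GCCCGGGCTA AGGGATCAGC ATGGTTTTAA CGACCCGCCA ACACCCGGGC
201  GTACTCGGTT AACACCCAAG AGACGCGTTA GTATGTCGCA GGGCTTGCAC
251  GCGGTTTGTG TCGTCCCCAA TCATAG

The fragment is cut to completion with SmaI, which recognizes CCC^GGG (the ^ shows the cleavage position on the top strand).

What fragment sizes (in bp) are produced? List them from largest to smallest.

SmaI sites (CCCGGG) start at positions 152, 194.
SmaI cuts after base 3 of each site, so after positions 154, 196.
Linear molecule, 2 cuts → 3 fragments:
  1–154 → 154 bp
  155–196 → 42 bp
  197–276 → 80 bp
Sorted largest to smallest: 154, 80, 42 bp.

154, 80, 42 bp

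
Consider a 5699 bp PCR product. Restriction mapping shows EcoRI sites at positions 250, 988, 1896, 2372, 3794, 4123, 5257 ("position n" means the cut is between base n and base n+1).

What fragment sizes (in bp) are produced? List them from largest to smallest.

1422, 1134, 908, 738, 476, 442, 329, 250 bp

Linear molecule, 7 cuts → 8 fragments:
  250 − 0 = 250 bp
  988 − 250 = 738 bp
  1896 − 988 = 908 bp
  2372 − 1896 = 476 bp
  3794 − 2372 = 1422 bp
  4123 − 3794 = 329 bp
  5257 − 4123 = 1134 bp
  5699 − 5257 = 442 bp
Sorted largest to smallest: 1422, 1134, 908, 738, 476, 442, 329, 250 bp.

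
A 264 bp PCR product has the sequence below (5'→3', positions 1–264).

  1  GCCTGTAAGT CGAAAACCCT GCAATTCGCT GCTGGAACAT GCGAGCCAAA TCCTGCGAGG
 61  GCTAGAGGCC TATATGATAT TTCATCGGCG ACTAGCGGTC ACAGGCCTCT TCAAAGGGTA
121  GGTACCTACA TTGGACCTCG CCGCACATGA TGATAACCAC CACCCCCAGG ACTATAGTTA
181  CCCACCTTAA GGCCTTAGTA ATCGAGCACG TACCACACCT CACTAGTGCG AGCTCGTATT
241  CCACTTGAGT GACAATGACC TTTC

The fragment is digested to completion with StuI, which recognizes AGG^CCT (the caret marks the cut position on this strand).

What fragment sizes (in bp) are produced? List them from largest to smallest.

StuI sites (AGGCCT) start at positions 66, 103, 190.
StuI cuts after base 3 of each site, so after positions 68, 105, 192.
Linear molecule, 3 cuts → 4 fragments:
  1–68 → 68 bp
  69–105 → 37 bp
  106–192 → 87 bp
  193–264 → 72 bp
Sorted largest to smallest: 87, 72, 68, 37 bp.

87, 72, 68, 37 bp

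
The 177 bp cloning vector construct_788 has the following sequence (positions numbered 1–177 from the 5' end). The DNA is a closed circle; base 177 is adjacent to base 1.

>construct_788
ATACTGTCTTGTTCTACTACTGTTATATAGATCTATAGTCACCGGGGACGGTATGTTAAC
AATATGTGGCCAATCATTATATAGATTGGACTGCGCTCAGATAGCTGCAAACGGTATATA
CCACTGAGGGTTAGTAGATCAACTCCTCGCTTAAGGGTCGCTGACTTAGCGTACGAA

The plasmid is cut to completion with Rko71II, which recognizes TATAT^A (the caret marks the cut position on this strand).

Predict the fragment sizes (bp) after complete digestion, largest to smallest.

Rko71II sites (TATATA) start at positions 24, 78, 115.
Rko71II cuts after base 5 of each site (before the last base), so after positions 28, 82, 119.
Circular molecule, 3 cuts → 3 fragments:
  29–82 → 54 bp
  83–119 → 37 bp
  120–177 then 1–28 → 58 + 28 = 86 bp
Sorted largest to smallest: 86, 54, 37 bp.

86, 54, 37 bp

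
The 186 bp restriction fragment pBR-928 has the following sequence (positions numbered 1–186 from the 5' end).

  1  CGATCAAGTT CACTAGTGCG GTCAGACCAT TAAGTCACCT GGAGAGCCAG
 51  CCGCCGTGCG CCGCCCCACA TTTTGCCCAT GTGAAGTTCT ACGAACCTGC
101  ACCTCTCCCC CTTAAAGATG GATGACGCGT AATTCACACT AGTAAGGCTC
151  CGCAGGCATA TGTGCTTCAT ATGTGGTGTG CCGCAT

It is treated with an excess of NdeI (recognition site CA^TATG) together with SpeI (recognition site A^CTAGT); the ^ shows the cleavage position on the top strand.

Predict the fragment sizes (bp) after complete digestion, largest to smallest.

126, 20, 17, 12, 11 bp

NdeI sites (CATATG) start at positions 157, 168.
NdeI cuts after base 2 of each site, so after positions 158, 169.
SpeI sites (ACTAGT) start at positions 12, 138.
SpeI cuts after the first base of each site, so after positions 12, 138.
Combined cut positions: 12, 138, 158, 169.
Linear molecule, 4 cuts → 5 fragments:
  1–12 → 12 bp
  13–138 → 126 bp
  139–158 → 20 bp
  159–169 → 11 bp
  170–186 → 17 bp
Sorted largest to smallest: 126, 20, 17, 12, 11 bp.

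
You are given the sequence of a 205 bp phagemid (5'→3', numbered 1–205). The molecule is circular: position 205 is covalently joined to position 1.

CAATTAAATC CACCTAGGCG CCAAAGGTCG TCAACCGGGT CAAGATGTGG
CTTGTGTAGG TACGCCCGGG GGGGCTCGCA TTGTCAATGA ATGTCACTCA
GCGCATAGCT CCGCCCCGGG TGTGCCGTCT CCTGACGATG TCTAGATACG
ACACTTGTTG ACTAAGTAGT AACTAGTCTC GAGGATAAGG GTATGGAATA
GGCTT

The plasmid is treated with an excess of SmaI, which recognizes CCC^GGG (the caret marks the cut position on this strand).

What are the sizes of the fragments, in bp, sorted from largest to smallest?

SmaI sites (CCCGGG) start at positions 65, 115.
SmaI cuts after base 3 of each site, so after positions 67, 117.
Circular molecule, 2 cuts → 2 fragments:
  68–117 → 50 bp
  118–205 then 1–67 → 88 + 67 = 155 bp
Sorted largest to smallest: 155, 50 bp.

155, 50 bp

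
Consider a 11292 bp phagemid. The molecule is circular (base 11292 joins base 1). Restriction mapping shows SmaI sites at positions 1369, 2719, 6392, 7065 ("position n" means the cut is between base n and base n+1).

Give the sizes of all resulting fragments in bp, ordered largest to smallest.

5596, 3673, 1350, 673 bp

Circular molecule, 4 cuts → 4 fragments:
  2719 − 1369 = 1350 bp
  6392 − 2719 = 3673 bp
  7065 − 6392 = 673 bp
  wrap: 11292 − 7065 + 1369 = 5596 bp
Sorted largest to smallest: 5596, 3673, 1350, 673 bp.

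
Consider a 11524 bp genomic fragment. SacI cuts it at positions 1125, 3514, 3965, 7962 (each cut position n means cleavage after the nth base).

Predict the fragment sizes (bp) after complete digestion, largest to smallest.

Linear molecule, 4 cuts → 5 fragments:
  1125 − 0 = 1125 bp
  3514 − 1125 = 2389 bp
  3965 − 3514 = 451 bp
  7962 − 3965 = 3997 bp
  11524 − 7962 = 3562 bp
Sorted largest to smallest: 3997, 3562, 2389, 1125, 451 bp.

3997, 3562, 2389, 1125, 451 bp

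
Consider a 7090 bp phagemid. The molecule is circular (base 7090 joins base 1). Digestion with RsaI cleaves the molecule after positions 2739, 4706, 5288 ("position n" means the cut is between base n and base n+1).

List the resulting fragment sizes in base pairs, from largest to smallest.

4541, 1967, 582 bp

Circular molecule, 3 cuts → 3 fragments:
  4706 − 2739 = 1967 bp
  5288 − 4706 = 582 bp
  wrap: 7090 − 5288 + 2739 = 4541 bp
Sorted largest to smallest: 4541, 1967, 582 bp.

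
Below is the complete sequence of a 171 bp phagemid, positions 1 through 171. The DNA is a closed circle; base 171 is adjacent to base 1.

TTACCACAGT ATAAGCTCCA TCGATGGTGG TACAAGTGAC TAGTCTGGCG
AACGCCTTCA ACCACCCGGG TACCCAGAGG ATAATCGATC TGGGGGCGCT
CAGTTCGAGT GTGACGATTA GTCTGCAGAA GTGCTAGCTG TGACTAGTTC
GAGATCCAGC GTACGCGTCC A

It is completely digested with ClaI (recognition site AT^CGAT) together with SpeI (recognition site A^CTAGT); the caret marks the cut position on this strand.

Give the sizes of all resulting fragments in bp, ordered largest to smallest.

ClaI sites (ATCGAT) start at positions 20, 84.
ClaI cuts after base 2 of each site, so after positions 21, 85.
SpeI sites (ACTAGT) start at positions 39, 143.
SpeI cuts after the first base of each site, so after positions 39, 143.
Combined cut positions: 21, 39, 85, 143.
Circular molecule, 4 cuts → 4 fragments:
  22–39 → 18 bp
  40–85 → 46 bp
  86–143 → 58 bp
  144–171 then 1–21 → 28 + 21 = 49 bp
Sorted largest to smallest: 58, 49, 46, 18 bp.

58, 49, 46, 18 bp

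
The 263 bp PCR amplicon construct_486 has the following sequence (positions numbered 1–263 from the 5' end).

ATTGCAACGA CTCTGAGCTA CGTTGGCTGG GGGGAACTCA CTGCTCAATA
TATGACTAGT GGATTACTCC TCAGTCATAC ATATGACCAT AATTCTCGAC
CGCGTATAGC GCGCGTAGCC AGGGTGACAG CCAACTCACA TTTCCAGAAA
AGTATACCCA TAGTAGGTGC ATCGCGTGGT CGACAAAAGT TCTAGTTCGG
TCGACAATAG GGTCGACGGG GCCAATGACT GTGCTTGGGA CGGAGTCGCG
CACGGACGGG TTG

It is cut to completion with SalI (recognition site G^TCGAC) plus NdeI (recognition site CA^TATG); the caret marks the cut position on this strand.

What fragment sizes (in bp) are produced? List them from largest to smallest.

98, 81, 51, 21, 12 bp

SalI sites (GTCGAC) start at positions 179, 200, 212.
SalI cuts after the first base of each site, so after positions 179, 200, 212.
The NdeI site (CATATG) starts at position 80.
NdeI cuts after base 2 of each site, so after position 81.
Combined cut positions: 81, 179, 200, 212.
Linear molecule, 4 cuts → 5 fragments:
  1–81 → 81 bp
  82–179 → 98 bp
  180–200 → 21 bp
  201–212 → 12 bp
  213–263 → 51 bp
Sorted largest to smallest: 98, 81, 51, 21, 12 bp.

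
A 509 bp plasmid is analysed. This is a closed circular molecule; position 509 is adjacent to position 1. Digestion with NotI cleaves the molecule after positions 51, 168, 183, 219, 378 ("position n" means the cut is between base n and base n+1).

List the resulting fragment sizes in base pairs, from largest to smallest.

Circular molecule, 5 cuts → 5 fragments:
  168 − 51 = 117 bp
  183 − 168 = 15 bp
  219 − 183 = 36 bp
  378 − 219 = 159 bp
  wrap: 509 − 378 + 51 = 182 bp
Sorted largest to smallest: 182, 159, 117, 36, 15 bp.

182, 159, 117, 36, 15 bp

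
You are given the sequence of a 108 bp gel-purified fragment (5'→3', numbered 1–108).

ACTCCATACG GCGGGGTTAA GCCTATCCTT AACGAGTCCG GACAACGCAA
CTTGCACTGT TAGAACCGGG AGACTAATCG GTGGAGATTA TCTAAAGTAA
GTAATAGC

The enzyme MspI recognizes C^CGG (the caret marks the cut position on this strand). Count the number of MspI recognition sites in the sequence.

CCGG occurs starting at positions 38, 66.
MspI cuts at 2 sites.

2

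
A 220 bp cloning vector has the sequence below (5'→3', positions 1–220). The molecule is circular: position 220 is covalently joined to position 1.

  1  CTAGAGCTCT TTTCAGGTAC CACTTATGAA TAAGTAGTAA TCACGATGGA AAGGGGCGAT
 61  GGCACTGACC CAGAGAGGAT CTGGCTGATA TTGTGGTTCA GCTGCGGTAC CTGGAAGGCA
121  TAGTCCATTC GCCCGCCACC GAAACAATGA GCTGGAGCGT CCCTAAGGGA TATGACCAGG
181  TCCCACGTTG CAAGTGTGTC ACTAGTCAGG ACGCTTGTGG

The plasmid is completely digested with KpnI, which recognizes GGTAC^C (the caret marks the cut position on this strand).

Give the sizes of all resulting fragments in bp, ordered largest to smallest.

130, 90 bp

KpnI sites (GGTACC) start at positions 16, 106.
KpnI cuts after base 5 of each site (before the last base), so after positions 20, 110.
Circular molecule, 2 cuts → 2 fragments:
  21–110 → 90 bp
  111–220 then 1–20 → 110 + 20 = 130 bp
Sorted largest to smallest: 130, 90 bp.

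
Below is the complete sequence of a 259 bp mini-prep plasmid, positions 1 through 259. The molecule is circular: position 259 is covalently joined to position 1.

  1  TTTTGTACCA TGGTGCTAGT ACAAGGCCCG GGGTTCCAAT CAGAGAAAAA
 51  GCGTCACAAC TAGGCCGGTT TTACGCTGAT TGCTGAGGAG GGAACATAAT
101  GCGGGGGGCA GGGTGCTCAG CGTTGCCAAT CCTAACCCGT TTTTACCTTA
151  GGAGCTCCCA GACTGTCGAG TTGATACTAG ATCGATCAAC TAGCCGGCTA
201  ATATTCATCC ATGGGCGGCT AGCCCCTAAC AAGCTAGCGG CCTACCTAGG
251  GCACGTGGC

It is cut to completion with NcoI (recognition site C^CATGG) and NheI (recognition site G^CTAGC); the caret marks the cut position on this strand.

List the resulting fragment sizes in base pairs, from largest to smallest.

201, 34, 15, 9 bp

NcoI sites (CCATGG) start at positions 8, 209.
NcoI cuts after the first base of each site, so after positions 8, 209.
NheI sites (GCTAGC) start at positions 218, 233.
NheI cuts after the first base of each site, so after positions 218, 233.
Combined cut positions: 8, 209, 218, 233.
Circular molecule, 4 cuts → 4 fragments:
  9–209 → 201 bp
  210–218 → 9 bp
  219–233 → 15 bp
  234–259 then 1–8 → 26 + 8 = 34 bp
Sorted largest to smallest: 201, 34, 15, 9 bp.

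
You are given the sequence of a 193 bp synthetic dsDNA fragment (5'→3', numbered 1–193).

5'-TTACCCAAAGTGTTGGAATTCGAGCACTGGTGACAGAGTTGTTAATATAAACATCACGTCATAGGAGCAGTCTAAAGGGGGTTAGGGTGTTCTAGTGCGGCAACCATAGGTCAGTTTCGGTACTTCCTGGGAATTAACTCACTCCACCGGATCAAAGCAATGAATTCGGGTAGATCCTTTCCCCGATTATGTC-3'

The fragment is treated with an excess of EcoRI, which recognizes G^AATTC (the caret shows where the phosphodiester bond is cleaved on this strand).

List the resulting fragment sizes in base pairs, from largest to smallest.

146, 31, 16 bp

EcoRI sites (GAATTC) start at positions 16, 162.
EcoRI cuts after the first base of each site, so after positions 16, 162.
Linear molecule, 2 cuts → 3 fragments:
  1–16 → 16 bp
  17–162 → 146 bp
  163–193 → 31 bp
Sorted largest to smallest: 146, 31, 16 bp.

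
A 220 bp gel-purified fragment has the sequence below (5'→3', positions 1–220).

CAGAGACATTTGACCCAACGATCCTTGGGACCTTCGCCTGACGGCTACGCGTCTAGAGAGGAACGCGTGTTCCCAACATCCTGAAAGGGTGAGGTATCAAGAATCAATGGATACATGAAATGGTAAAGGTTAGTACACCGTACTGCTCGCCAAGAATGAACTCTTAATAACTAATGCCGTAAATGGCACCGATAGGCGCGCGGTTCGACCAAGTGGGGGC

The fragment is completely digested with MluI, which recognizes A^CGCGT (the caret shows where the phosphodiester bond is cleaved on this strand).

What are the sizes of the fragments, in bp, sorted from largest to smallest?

MluI sites (ACGCGT) start at positions 47, 63.
MluI cuts after the first base of each site, so after positions 47, 63.
Linear molecule, 2 cuts → 3 fragments:
  1–47 → 47 bp
  48–63 → 16 bp
  64–220 → 157 bp
Sorted largest to smallest: 157, 47, 16 bp.

157, 47, 16 bp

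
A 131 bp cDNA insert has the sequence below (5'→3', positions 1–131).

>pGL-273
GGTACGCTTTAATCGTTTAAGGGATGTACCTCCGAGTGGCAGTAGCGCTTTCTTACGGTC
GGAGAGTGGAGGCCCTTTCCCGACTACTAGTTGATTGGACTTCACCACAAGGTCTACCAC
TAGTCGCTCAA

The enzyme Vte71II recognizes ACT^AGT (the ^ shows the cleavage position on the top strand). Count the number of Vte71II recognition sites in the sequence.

ACTAGT occurs starting at positions 86, 119.
Vte71II cuts at 2 sites.

2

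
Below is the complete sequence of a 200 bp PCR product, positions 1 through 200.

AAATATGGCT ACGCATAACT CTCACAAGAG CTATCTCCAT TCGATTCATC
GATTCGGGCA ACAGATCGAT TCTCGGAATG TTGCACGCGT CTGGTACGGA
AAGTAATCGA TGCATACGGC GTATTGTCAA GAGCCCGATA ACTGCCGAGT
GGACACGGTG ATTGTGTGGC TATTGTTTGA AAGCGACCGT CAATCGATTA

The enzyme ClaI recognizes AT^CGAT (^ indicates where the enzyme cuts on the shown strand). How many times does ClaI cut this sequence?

ATCGAT occurs starting at positions 48, 65, 106, 193.
ClaI cuts at 4 sites.

4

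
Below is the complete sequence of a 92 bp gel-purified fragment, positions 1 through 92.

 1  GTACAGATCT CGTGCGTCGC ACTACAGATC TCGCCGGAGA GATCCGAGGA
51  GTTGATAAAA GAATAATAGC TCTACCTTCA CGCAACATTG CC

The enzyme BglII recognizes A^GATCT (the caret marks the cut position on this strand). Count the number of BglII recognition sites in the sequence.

2

AGATCT occurs starting at positions 5, 26.
BglII cuts at 2 sites.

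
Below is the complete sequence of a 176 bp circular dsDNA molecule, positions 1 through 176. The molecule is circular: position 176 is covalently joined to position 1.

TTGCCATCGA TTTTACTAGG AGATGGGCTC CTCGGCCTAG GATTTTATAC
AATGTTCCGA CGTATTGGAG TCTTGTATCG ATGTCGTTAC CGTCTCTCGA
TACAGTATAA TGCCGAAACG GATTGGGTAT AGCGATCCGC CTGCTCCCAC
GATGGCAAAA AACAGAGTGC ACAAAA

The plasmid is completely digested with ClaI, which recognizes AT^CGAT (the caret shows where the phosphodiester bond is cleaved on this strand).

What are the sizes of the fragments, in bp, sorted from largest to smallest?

105, 71 bp

ClaI sites (ATCGAT) start at positions 6, 77.
ClaI cuts after base 2 of each site, so after positions 7, 78.
Circular molecule, 2 cuts → 2 fragments:
  8–78 → 71 bp
  79–176 then 1–7 → 98 + 7 = 105 bp
Sorted largest to smallest: 105, 71 bp.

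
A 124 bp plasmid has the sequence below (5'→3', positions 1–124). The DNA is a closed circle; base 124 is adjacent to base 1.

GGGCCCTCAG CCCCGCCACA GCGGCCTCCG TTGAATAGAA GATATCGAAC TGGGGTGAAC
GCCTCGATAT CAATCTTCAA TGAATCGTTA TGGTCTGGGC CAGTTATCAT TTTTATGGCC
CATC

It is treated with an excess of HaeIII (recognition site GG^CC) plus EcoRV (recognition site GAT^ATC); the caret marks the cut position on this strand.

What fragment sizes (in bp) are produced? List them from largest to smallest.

31, 25, 21, 19, 19, 9 bp

HaeIII sites (GGCC) start at positions 2, 23, 98, 117.
HaeIII cuts after base 2 of each site, so after positions 3, 24, 99, 118.
EcoRV sites (GATATC) start at positions 41, 66.
EcoRV cuts after base 3 of each site, so after positions 43, 68.
Combined cut positions: 3, 24, 43, 68, 99, 118.
Circular molecule, 6 cuts → 6 fragments:
  4–24 → 21 bp
  25–43 → 19 bp
  44–68 → 25 bp
  69–99 → 31 bp
  100–118 → 19 bp
  119–124 then 1–3 → 6 + 3 = 9 bp
Sorted largest to smallest: 31, 25, 21, 19, 19, 9 bp.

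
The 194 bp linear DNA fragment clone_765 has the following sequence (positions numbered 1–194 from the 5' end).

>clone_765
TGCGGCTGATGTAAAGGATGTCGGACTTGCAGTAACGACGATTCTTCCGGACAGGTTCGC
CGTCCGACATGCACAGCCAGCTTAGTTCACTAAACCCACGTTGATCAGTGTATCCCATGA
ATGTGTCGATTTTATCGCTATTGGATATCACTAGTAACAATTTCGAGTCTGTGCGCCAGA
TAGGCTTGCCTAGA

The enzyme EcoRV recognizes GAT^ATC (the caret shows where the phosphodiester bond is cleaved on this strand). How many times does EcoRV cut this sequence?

1

GATATC occurs starting at position 144.
EcoRV cuts at 1 site.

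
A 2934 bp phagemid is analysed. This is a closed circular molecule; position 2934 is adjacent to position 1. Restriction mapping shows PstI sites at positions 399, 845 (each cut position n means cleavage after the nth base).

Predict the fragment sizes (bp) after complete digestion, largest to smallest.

Circular molecule, 2 cuts → 2 fragments:
  845 − 399 = 446 bp
  wrap: 2934 − 845 + 399 = 2488 bp
Sorted largest to smallest: 2488, 446 bp.

2488, 446 bp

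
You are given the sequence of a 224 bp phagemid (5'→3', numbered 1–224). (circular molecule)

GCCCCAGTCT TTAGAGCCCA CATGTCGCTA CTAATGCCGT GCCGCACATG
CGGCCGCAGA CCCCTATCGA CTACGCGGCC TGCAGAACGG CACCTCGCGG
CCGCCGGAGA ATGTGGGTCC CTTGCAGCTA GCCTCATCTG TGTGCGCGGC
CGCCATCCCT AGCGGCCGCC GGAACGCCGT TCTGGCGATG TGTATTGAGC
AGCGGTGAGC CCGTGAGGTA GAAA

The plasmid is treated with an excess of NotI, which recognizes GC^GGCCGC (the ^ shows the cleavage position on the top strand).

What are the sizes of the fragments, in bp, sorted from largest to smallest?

112, 49, 47, 16 bp

NotI sites (GCGGCCGC) start at positions 50, 97, 146, 162.
NotI cuts after base 2 of each site, so after positions 51, 98, 147, 163.
Circular molecule, 4 cuts → 4 fragments:
  52–98 → 47 bp
  99–147 → 49 bp
  148–163 → 16 bp
  164–224 then 1–51 → 61 + 51 = 112 bp
Sorted largest to smallest: 112, 49, 47, 16 bp.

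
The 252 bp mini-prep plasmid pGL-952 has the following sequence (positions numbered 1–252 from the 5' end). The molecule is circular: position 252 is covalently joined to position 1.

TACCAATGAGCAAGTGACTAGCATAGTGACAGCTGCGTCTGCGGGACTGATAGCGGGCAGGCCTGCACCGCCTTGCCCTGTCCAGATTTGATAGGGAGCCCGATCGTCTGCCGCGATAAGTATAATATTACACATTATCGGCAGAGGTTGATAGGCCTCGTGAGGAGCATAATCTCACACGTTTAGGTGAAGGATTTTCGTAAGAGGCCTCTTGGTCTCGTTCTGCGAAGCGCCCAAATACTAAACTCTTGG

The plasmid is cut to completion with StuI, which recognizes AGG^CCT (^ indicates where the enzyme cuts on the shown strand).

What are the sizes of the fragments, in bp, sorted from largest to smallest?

106, 94, 52 bp

StuI sites (AGGCCT) start at positions 59, 153, 205.
StuI cuts after base 3 of each site, so after positions 61, 155, 207.
Circular molecule, 3 cuts → 3 fragments:
  62–155 → 94 bp
  156–207 → 52 bp
  208–252 then 1–61 → 45 + 61 = 106 bp
Sorted largest to smallest: 106, 94, 52 bp.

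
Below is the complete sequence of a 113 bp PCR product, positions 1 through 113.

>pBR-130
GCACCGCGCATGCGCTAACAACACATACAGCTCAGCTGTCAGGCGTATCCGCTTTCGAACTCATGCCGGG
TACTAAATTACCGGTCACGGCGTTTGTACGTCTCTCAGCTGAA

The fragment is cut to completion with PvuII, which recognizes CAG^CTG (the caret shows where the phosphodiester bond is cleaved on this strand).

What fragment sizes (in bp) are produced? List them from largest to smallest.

73, 35, 5 bp

PvuII sites (CAGCTG) start at positions 33, 106.
PvuII cuts after base 3 of each site, so after positions 35, 108.
Linear molecule, 2 cuts → 3 fragments:
  1–35 → 35 bp
  36–108 → 73 bp
  109–113 → 5 bp
Sorted largest to smallest: 73, 35, 5 bp.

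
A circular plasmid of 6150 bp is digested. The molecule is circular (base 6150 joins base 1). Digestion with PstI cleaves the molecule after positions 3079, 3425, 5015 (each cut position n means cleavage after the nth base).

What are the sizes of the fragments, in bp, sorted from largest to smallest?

4214, 1590, 346 bp

Circular molecule, 3 cuts → 3 fragments:
  3425 − 3079 = 346 bp
  5015 − 3425 = 1590 bp
  wrap: 6150 − 5015 + 3079 = 4214 bp
Sorted largest to smallest: 4214, 1590, 346 bp.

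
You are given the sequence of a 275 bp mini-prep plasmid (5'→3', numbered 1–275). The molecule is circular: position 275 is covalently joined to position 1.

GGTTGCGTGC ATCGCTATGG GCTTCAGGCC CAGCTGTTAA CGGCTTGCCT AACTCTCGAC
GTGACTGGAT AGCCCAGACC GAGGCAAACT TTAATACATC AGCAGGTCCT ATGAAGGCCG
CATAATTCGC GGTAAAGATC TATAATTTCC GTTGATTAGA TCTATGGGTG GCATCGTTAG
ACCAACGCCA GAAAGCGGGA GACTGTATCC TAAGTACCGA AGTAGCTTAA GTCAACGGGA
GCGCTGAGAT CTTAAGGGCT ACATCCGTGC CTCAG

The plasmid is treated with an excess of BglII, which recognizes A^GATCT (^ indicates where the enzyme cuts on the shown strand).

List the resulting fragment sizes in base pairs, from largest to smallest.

164, 89, 22 bp

BglII sites (AGATCT) start at positions 136, 158, 247.
BglII cuts after the first base of each site, so after positions 136, 158, 247.
Circular molecule, 3 cuts → 3 fragments:
  137–158 → 22 bp
  159–247 → 89 bp
  248–275 then 1–136 → 28 + 136 = 164 bp
Sorted largest to smallest: 164, 89, 22 bp.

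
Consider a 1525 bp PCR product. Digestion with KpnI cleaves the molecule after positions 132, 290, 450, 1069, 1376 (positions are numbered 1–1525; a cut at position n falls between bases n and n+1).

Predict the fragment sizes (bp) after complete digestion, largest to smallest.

Linear molecule, 5 cuts → 6 fragments:
  132 − 0 = 132 bp
  290 − 132 = 158 bp
  450 − 290 = 160 bp
  1069 − 450 = 619 bp
  1376 − 1069 = 307 bp
  1525 − 1376 = 149 bp
Sorted largest to smallest: 619, 307, 160, 158, 149, 132 bp.

619, 307, 160, 158, 149, 132 bp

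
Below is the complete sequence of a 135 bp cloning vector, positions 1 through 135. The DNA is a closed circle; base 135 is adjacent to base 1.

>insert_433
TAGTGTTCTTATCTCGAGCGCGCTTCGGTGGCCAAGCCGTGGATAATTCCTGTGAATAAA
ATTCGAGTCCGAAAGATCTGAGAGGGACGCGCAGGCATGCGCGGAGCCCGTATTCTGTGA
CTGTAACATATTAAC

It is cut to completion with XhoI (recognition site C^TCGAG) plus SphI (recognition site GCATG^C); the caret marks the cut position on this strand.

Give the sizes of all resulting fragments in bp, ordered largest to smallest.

86, 49 bp

The XhoI site (CTCGAG) starts at position 13.
XhoI cuts after the first base of each site, so after position 13.
The SphI site (GCATGC) starts at position 95.
SphI cuts after base 5 of each site (before the last base), so after position 99.
Combined cut positions: 13, 99.
Circular molecule, 2 cuts → 2 fragments:
  14–99 → 86 bp
  100–135 then 1–13 → 36 + 13 = 49 bp
Sorted largest to smallest: 86, 49 bp.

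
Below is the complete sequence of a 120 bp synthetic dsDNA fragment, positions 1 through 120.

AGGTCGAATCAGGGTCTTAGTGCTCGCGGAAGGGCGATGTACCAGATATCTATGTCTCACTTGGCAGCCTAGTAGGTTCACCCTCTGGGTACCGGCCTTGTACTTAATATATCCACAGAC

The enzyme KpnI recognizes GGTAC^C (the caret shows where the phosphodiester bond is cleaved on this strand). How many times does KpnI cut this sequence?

1

GGTACC occurs starting at position 88.
KpnI cuts at 1 site.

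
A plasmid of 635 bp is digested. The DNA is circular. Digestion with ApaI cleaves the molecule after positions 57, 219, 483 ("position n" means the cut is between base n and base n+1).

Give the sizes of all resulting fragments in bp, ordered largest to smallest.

264, 209, 162 bp

Circular molecule, 3 cuts → 3 fragments:
  219 − 57 = 162 bp
  483 − 219 = 264 bp
  wrap: 635 − 483 + 57 = 209 bp
Sorted largest to smallest: 264, 209, 162 bp.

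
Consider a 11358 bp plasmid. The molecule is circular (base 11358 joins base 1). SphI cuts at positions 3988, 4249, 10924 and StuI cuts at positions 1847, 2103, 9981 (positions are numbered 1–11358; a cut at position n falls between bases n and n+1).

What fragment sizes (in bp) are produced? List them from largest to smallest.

5732, 2281, 1885, 943, 261, 256 bp

Combined cut positions (sorted): 1847, 2103, 3988, 4249, 9981, 10924.
Circular molecule, 6 cuts → 6 fragments:
  2103 − 1847 = 256 bp
  3988 − 2103 = 1885 bp
  4249 − 3988 = 261 bp
  9981 − 4249 = 5732 bp
  10924 − 9981 = 943 bp
  wrap: 11358 − 10924 + 1847 = 2281 bp
Sorted largest to smallest: 5732, 2281, 1885, 943, 261, 256 bp.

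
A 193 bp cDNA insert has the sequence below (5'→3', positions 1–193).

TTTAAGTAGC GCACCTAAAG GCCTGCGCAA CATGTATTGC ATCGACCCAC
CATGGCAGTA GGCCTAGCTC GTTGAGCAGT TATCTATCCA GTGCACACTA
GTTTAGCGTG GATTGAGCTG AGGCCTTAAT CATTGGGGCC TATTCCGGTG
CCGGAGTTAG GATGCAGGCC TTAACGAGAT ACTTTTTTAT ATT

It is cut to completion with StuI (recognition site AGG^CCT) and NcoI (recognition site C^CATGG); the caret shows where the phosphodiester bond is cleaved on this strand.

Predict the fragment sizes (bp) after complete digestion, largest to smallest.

StuI sites (AGGCCT) start at positions 19, 60, 121, 166.
StuI cuts after base 3 of each site, so after positions 21, 62, 123, 168.
The NcoI site (CCATGG) starts at position 50.
NcoI cuts after the first base of each site, so after position 50.
Combined cut positions: 21, 50, 62, 123, 168.
Linear molecule, 5 cuts → 6 fragments:
  1–21 → 21 bp
  22–50 → 29 bp
  51–62 → 12 bp
  63–123 → 61 bp
  124–168 → 45 bp
  169–193 → 25 bp
Sorted largest to smallest: 61, 45, 29, 25, 21, 12 bp.

61, 45, 29, 25, 21, 12 bp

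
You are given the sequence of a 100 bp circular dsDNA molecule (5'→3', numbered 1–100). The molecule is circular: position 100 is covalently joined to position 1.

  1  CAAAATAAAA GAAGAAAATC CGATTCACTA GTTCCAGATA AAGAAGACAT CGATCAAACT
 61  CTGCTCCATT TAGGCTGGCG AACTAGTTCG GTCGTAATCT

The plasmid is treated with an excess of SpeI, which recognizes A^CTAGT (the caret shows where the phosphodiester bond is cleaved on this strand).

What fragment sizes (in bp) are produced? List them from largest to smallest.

55, 45 bp

SpeI sites (ACTAGT) start at positions 27, 82.
SpeI cuts after the first base of each site, so after positions 27, 82.
Circular molecule, 2 cuts → 2 fragments:
  28–82 → 55 bp
  83–100 then 1–27 → 18 + 27 = 45 bp
Sorted largest to smallest: 55, 45 bp.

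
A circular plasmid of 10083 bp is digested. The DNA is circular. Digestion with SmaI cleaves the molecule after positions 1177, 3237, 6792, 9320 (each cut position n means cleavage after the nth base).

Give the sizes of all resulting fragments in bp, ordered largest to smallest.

Circular molecule, 4 cuts → 4 fragments:
  3237 − 1177 = 2060 bp
  6792 − 3237 = 3555 bp
  9320 − 6792 = 2528 bp
  wrap: 10083 − 9320 + 1177 = 1940 bp
Sorted largest to smallest: 3555, 2528, 2060, 1940 bp.

3555, 2528, 2060, 1940 bp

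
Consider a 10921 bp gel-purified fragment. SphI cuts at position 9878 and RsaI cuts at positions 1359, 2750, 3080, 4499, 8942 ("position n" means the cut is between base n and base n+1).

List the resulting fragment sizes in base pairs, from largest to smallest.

Combined cut positions (sorted): 1359, 2750, 3080, 4499, 8942, 9878.
Linear molecule, 6 cuts → 7 fragments:
  1359 − 0 = 1359 bp
  2750 − 1359 = 1391 bp
  3080 − 2750 = 330 bp
  4499 − 3080 = 1419 bp
  8942 − 4499 = 4443 bp
  9878 − 8942 = 936 bp
  10921 − 9878 = 1043 bp
Sorted largest to smallest: 4443, 1419, 1391, 1359, 1043, 936, 330 bp.

4443, 1419, 1391, 1359, 1043, 936, 330 bp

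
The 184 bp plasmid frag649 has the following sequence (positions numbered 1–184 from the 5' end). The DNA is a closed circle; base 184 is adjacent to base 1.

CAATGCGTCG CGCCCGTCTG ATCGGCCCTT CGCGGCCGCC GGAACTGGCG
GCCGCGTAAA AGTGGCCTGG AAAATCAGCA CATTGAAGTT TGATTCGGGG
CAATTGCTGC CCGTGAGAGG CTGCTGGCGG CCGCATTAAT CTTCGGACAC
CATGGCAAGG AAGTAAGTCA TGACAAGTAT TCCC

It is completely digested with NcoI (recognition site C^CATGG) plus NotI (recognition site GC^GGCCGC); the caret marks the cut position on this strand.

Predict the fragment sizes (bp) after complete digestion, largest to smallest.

79, 67, 22, 16 bp

The NcoI site (CCATGG) starts at position 150.
NcoI cuts after the first base of each site, so after position 150.
NotI sites (GCGGCCGC) start at positions 32, 48, 127.
NotI cuts after base 2 of each site, so after positions 33, 49, 128.
Combined cut positions: 33, 49, 128, 150.
Circular molecule, 4 cuts → 4 fragments:
  34–49 → 16 bp
  50–128 → 79 bp
  129–150 → 22 bp
  151–184 then 1–33 → 34 + 33 = 67 bp
Sorted largest to smallest: 79, 67, 22, 16 bp.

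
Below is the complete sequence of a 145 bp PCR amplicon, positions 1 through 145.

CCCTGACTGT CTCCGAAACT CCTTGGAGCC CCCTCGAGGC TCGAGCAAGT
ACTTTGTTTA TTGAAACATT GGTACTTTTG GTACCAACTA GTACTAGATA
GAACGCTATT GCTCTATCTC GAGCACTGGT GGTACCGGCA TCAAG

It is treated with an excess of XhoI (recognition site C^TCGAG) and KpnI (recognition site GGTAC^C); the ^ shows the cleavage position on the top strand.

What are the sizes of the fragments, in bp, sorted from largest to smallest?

XhoI sites (CTCGAG) start at positions 33, 40, 118.
XhoI cuts after the first base of each site, so after positions 33, 40, 118.
KpnI sites (GGTACC) start at positions 80, 131.
KpnI cuts after base 5 of each site (before the last base), so after positions 84, 135.
Combined cut positions: 33, 40, 84, 118, 135.
Linear molecule, 5 cuts → 6 fragments:
  1–33 → 33 bp
  34–40 → 7 bp
  41–84 → 44 bp
  85–118 → 34 bp
  119–135 → 17 bp
  136–145 → 10 bp
Sorted largest to smallest: 44, 34, 33, 17, 10, 7 bp.

44, 34, 33, 17, 10, 7 bp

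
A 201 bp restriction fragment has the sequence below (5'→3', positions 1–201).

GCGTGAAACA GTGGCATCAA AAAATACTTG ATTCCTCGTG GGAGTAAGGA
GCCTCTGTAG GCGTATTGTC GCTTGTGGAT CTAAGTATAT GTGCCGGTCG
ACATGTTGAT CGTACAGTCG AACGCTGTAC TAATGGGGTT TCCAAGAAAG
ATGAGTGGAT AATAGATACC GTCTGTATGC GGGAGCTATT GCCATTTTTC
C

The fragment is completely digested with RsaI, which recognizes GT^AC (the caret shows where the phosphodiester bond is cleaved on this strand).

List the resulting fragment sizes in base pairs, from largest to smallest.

113, 73, 15 bp

RsaI sites (GTAC) start at positions 112, 127.
RsaI cuts after base 2 of each site, so after positions 113, 128.
Linear molecule, 2 cuts → 3 fragments:
  1–113 → 113 bp
  114–128 → 15 bp
  129–201 → 73 bp
Sorted largest to smallest: 113, 73, 15 bp.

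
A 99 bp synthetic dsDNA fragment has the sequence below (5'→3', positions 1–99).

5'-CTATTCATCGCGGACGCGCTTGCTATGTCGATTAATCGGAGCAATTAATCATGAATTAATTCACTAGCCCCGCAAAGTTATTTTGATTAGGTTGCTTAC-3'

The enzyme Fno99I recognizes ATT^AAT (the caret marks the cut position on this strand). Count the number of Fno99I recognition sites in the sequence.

3

ATTAAT occurs starting at positions 31, 44, 55.
Fno99I cuts at 3 sites.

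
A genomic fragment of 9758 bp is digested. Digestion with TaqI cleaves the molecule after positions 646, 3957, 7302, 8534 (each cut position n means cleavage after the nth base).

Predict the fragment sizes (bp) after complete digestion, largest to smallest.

Linear molecule, 4 cuts → 5 fragments:
  646 − 0 = 646 bp
  3957 − 646 = 3311 bp
  7302 − 3957 = 3345 bp
  8534 − 7302 = 1232 bp
  9758 − 8534 = 1224 bp
Sorted largest to smallest: 3345, 3311, 1232, 1224, 646 bp.

3345, 3311, 1232, 1224, 646 bp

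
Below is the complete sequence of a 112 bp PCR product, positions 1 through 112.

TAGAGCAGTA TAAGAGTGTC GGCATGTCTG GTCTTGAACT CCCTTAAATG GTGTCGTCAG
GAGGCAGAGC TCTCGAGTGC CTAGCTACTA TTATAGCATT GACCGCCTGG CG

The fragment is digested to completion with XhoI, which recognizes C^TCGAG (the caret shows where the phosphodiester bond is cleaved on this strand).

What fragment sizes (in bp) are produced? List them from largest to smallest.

The XhoI site (CTCGAG) starts at position 72.
XhoI cuts after the first base of each site, so after position 72.
Linear molecule, 1 cut → 2 fragments:
  1–72 → 72 bp
  73–112 → 40 bp
Sorted largest to smallest: 72, 40 bp.

72, 40 bp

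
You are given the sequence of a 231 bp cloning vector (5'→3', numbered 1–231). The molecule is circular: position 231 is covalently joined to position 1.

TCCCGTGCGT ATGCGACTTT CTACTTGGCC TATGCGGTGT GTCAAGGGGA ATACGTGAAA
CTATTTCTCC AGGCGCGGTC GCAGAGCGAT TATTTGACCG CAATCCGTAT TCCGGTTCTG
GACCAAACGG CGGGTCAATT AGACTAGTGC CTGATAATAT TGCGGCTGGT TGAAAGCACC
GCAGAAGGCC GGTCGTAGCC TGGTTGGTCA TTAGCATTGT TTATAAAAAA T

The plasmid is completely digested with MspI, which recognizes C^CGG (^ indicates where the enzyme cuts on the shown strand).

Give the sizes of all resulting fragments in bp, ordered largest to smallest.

154, 77 bp

MspI sites (CCGG) start at positions 112, 189.
MspI cuts after the first base of each site, so after positions 112, 189.
Circular molecule, 2 cuts → 2 fragments:
  113–189 → 77 bp
  190–231 then 1–112 → 42 + 112 = 154 bp
Sorted largest to smallest: 154, 77 bp.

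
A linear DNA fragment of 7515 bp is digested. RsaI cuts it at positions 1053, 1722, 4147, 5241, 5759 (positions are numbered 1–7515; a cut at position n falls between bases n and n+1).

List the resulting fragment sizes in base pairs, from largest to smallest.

Linear molecule, 5 cuts → 6 fragments:
  1053 − 0 = 1053 bp
  1722 − 1053 = 669 bp
  4147 − 1722 = 2425 bp
  5241 − 4147 = 1094 bp
  5759 − 5241 = 518 bp
  7515 − 5759 = 1756 bp
Sorted largest to smallest: 2425, 1756, 1094, 1053, 669, 518 bp.

2425, 1756, 1094, 1053, 669, 518 bp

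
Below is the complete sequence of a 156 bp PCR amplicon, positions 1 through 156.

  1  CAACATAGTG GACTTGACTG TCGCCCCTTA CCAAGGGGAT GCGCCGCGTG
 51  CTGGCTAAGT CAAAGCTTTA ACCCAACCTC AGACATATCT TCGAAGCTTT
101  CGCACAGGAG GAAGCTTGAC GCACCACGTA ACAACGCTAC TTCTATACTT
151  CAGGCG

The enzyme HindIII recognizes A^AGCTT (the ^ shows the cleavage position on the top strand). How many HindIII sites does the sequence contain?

AAGCTT occurs starting at positions 63, 94, 112.
HindIII cuts at 3 sites.

3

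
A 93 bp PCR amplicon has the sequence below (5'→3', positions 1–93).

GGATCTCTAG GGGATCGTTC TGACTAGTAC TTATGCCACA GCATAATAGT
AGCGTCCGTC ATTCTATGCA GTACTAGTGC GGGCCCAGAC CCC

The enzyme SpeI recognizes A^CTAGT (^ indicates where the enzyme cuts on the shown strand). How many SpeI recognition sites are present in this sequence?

2

ACTAGT occurs starting at positions 23, 73.
SpeI cuts at 2 sites.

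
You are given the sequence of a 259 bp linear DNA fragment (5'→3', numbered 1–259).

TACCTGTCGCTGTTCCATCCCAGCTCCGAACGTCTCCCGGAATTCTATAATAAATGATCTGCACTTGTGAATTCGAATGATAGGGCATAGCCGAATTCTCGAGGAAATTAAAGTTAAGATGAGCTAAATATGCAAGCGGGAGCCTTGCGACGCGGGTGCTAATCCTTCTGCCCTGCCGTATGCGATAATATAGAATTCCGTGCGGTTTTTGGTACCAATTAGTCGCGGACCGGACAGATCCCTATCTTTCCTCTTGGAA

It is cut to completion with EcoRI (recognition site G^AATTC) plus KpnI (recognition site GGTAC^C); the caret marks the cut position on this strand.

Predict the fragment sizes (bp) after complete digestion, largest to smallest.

100, 44, 40, 29, 24, 22 bp

EcoRI sites (GAATTC) start at positions 40, 69, 93, 193.
EcoRI cuts after the first base of each site, so after positions 40, 69, 93, 193.
The KpnI site (GGTACC) starts at position 211.
KpnI cuts after base 5 of each site (before the last base), so after position 215.
Combined cut positions: 40, 69, 93, 193, 215.
Linear molecule, 5 cuts → 6 fragments:
  1–40 → 40 bp
  41–69 → 29 bp
  70–93 → 24 bp
  94–193 → 100 bp
  194–215 → 22 bp
  216–259 → 44 bp
Sorted largest to smallest: 100, 44, 40, 29, 24, 22 bp.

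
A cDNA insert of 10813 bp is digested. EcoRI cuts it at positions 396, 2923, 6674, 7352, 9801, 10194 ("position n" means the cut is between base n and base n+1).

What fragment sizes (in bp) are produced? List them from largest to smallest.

3751, 2527, 2449, 678, 619, 396, 393 bp

Linear molecule, 6 cuts → 7 fragments:
  396 − 0 = 396 bp
  2923 − 396 = 2527 bp
  6674 − 2923 = 3751 bp
  7352 − 6674 = 678 bp
  9801 − 7352 = 2449 bp
  10194 − 9801 = 393 bp
  10813 − 10194 = 619 bp
Sorted largest to smallest: 3751, 2527, 2449, 678, 619, 396, 393 bp.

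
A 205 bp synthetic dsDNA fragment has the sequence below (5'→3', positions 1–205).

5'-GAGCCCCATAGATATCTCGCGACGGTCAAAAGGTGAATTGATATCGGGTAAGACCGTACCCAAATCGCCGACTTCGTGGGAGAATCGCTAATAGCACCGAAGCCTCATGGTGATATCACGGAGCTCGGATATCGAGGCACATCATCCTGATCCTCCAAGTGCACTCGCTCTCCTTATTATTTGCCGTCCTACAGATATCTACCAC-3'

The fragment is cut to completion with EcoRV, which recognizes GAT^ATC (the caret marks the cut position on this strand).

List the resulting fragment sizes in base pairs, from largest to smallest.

72, 66, 29, 16, 13, 9 bp

EcoRV sites (GATATC) start at positions 11, 40, 112, 128, 194.
EcoRV cuts after base 3 of each site, so after positions 13, 42, 114, 130, 196.
Linear molecule, 5 cuts → 6 fragments:
  1–13 → 13 bp
  14–42 → 29 bp
  43–114 → 72 bp
  115–130 → 16 bp
  131–196 → 66 bp
  197–205 → 9 bp
Sorted largest to smallest: 72, 66, 29, 16, 13, 9 bp.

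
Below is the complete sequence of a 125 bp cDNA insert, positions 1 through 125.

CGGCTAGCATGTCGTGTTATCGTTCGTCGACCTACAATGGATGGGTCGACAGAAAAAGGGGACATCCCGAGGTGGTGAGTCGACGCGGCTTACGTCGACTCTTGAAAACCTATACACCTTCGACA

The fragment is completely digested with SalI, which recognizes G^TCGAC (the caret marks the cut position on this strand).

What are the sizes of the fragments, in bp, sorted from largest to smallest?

SalI sites (GTCGAC) start at positions 26, 45, 79, 94.
SalI cuts after the first base of each site, so after positions 26, 45, 79, 94.
Linear molecule, 4 cuts → 5 fragments:
  1–26 → 26 bp
  27–45 → 19 bp
  46–79 → 34 bp
  80–94 → 15 bp
  95–125 → 31 bp
Sorted largest to smallest: 34, 31, 26, 19, 15 bp.

34, 31, 26, 19, 15 bp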